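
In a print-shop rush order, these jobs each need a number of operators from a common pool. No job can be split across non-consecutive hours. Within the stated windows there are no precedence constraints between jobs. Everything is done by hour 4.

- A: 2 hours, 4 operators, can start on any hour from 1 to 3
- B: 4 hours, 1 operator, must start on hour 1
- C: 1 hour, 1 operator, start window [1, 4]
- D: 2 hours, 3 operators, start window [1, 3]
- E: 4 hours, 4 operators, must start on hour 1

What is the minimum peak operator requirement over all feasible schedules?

9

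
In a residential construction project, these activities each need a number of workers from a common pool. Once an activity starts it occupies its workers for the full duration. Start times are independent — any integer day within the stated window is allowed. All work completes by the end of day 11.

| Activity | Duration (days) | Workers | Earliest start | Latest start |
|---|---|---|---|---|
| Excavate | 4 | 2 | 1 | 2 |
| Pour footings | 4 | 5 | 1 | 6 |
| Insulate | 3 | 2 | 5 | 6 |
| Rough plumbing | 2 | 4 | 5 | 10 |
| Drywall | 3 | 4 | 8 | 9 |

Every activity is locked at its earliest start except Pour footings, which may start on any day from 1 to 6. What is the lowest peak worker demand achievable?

7

Pour footings@1: d1:7  d2:7  d3:7  d4:7  d5:6  d6:6  d7:2  d8:4  d9:4  d10:4  d11:0 → peak 7
Pour footings@2: d1:2  d2:7  d3:7  d4:7  d5:11  d6:6  d7:2  d8:4  d9:4  d10:4  d11:0 → peak 11
Pour footings@3: d1:2  d2:2  d3:7  d4:7  d5:11  d6:11  d7:2  d8:4  d9:4  d10:4  d11:0 → peak 11
Pour footings@4: d1:2  d2:2  d3:2  d4:7  d5:11  d6:11  d7:7  d8:4  d9:4  d10:4  d11:0 → peak 11
Pour footings@5: d1:2  d2:2  d3:2  d4:2  d5:11  d6:11  d7:7  d8:9  d9:4  d10:4  d11:0 → peak 11
Pour footings@6: d1:2  d2:2  d3:2  d4:2  d5:6  d6:11  d7:7  d8:9  d9:9  d10:4  d11:0 → peak 11
Best is Pour footings@1, peak 7.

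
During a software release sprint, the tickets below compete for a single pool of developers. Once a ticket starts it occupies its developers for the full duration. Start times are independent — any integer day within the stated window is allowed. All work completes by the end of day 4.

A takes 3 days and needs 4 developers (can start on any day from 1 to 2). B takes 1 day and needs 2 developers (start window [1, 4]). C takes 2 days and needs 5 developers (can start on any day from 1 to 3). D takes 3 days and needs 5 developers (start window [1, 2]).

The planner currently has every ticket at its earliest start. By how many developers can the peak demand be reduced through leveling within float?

Early-start peak: d1:16  d2:14  d3:9  d4:0 ⇒ 16.
Leveled (A@1, B@1, C@1, D@2): d1:11  d2:14  d3:9  d4:5 ⇒ 14.
Reduction 16 − 14 = 2.

2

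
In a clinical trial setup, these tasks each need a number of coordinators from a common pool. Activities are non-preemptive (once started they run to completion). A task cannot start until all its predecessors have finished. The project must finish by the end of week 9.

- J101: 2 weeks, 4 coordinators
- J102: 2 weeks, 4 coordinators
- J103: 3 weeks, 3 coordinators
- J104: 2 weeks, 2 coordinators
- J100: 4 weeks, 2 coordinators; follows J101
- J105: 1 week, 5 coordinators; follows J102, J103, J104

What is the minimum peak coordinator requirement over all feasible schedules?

6

Early-start (J101@1, J102@1, J103@1, J104@1, J100@3, J105@4) gives peak 13: w1:13  w2:13  w3:5  w4:7  w5:2  w6:2  w7:0  w8:0  w9:0.
Shift J102→3, J103→5, J105→8.
Schedule J101@1, J102@3, J103@5, J104@1, J100@3, J105@8: w1:6  w2:6  w3:6  w4:6  w5:5  w6:5  w7:3  w8:5  w9:0 — peak 6.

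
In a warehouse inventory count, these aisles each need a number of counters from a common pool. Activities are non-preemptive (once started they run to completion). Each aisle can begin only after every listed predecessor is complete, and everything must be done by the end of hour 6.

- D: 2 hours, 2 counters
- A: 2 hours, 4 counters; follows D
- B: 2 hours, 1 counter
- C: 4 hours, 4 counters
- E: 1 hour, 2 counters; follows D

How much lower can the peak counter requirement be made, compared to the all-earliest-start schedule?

4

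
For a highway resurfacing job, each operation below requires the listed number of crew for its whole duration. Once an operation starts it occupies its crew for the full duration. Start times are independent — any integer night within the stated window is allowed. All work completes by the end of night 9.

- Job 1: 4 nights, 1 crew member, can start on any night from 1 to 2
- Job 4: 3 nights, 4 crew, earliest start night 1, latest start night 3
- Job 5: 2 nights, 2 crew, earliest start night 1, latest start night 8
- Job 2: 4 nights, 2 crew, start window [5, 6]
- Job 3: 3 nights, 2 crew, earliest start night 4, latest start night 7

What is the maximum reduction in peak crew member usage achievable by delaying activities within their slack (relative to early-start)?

2

Early-start peak: n1:7  n2:7  n3:5  n4:3  n5:4  n6:4  n7:2  n8:2  n9:0 ⇒ 7.
Leveled (Job 1@1, Job 4@1, Job 5@4, Job 2@5, Job 3@6): n1:5  n2:5  n3:5  n4:3  n5:4  n6:4  n7:4  n8:4  n9:0 ⇒ 5.
Reduction 7 − 5 = 2.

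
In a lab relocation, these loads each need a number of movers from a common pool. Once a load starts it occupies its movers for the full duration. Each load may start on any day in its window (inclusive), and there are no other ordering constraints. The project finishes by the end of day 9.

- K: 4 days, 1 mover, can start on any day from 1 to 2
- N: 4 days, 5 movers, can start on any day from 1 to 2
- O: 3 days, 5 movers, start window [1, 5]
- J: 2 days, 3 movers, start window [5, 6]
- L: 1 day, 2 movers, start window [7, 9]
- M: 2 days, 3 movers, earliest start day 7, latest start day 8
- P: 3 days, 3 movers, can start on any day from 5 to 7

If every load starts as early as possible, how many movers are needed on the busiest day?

11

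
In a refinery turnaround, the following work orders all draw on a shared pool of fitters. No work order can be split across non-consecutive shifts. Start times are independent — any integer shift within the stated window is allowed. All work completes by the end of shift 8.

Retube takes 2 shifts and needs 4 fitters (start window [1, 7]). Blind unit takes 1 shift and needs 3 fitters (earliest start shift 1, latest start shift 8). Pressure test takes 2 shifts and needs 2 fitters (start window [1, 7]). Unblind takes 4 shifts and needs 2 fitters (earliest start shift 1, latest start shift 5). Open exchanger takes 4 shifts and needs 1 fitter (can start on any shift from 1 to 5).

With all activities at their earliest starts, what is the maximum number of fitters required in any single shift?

12

Early-start schedule: Retube@1, Blind unit@1, Pressure test@1, Unblind@1, Open exchanger@1.
Load per shift: shift 1: 12, shift 2: 9, shift 3: 3, shift 4: 3, shift 5: 0, shift 6: 0, shift 7: 0, shift 8: 0.
Peak is 12.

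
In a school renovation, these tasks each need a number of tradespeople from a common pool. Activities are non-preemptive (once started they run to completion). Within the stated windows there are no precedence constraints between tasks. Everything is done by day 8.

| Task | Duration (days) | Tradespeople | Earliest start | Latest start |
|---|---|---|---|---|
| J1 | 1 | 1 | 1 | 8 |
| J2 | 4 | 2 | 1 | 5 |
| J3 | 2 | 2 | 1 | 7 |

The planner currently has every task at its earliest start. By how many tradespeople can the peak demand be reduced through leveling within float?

Early-start peak: d1:5  d2:4  d3:2  d4:2  d5:0  d6:0  d7:0  d8:0 ⇒ 5.
Leveled (J1@1, J2@2, J3@6): d1:1  d2:2  d3:2  d4:2  d5:2  d6:2  d7:2  d8:0 ⇒ 2.
Reduction 5 − 2 = 3.

3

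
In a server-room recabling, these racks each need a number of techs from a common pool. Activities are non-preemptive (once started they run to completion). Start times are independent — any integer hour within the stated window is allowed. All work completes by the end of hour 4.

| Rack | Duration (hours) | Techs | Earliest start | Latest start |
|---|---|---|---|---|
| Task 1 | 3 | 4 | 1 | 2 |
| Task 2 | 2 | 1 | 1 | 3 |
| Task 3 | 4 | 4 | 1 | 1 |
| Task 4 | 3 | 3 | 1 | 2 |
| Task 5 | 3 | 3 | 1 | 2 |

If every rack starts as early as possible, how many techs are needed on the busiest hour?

Early-start schedule: Task 1@1, Task 2@1, Task 3@1, Task 4@1, Task 5@1.
Load per hour: hour 1: 15, hour 2: 15, hour 3: 14, hour 4: 4.
Peak is 15.

15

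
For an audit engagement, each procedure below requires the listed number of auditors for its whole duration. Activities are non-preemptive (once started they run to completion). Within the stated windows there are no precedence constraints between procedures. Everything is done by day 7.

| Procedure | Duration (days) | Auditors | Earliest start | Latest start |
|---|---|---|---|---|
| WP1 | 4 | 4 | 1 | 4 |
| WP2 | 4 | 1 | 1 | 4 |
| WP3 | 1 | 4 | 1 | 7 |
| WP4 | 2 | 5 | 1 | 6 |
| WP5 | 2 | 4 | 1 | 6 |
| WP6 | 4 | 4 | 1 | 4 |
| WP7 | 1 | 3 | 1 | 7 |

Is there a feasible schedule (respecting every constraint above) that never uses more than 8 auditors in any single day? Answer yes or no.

no

Total auditor-days = 61; over 7 days the average is 61/7 > 8, so some day must exceed 8.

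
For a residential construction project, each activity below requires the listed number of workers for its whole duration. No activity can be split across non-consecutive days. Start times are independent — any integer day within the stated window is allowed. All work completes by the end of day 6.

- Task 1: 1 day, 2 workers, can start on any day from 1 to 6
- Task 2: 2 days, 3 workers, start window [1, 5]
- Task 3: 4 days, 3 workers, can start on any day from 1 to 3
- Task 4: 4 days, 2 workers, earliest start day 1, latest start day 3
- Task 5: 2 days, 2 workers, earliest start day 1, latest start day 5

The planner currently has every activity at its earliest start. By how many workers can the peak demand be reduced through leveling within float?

Early-start peak: d1:12  d2:10  d3:5  d4:5  d5:0  d6:0 ⇒ 12.
Leveled (Task 1@1, Task 2@5, Task 3@3, Task 4@1, Task 5@1): d1:6  d2:4  d3:5  d4:5  d5:6  d6:6 ⇒ 6.
Reduction 12 − 6 = 6.

6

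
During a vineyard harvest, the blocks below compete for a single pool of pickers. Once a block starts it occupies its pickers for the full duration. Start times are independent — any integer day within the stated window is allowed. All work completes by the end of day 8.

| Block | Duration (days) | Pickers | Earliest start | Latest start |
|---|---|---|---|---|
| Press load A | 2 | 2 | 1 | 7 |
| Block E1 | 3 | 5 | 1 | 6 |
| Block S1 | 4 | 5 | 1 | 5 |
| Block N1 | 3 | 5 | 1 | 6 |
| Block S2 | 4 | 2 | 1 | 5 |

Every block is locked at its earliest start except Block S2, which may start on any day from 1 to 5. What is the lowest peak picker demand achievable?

17

Block S2@1: d1:19  d2:19  d3:17  d4:7  d5:0  d6:0  d7:0  d8:0 → peak 19
Block S2@2: d1:17  d2:19  d3:17  d4:7  d5:2  d6:0  d7:0  d8:0 → peak 19
Block S2@3: d1:17  d2:17  d3:17  d4:7  d5:2  d6:2  d7:0  d8:0 → peak 17
Block S2@4: d1:17  d2:17  d3:15  d4:7  d5:2  d6:2  d7:2  d8:0 → peak 17
Block S2@5: d1:17  d2:17  d3:15  d4:5  d5:2  d6:2  d7:2  d8:2 → peak 17
Best is Block S2@3, peak 17.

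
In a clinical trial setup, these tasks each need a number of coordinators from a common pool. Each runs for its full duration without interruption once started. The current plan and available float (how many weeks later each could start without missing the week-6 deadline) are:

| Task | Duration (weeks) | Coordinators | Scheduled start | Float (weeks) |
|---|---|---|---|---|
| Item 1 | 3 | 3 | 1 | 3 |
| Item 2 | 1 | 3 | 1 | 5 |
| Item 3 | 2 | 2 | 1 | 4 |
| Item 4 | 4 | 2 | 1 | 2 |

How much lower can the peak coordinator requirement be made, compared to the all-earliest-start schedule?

5

Early-start peak: w1:10  w2:7  w3:5  w4:2  w5:0  w6:0 ⇒ 10.
Leveled (Item 1@1, Item 2@4, Item 3@1, Item 4@3): w1:5  w2:5  w3:5  w4:5  w5:2  w6:2 ⇒ 5.
Reduction 10 − 5 = 5.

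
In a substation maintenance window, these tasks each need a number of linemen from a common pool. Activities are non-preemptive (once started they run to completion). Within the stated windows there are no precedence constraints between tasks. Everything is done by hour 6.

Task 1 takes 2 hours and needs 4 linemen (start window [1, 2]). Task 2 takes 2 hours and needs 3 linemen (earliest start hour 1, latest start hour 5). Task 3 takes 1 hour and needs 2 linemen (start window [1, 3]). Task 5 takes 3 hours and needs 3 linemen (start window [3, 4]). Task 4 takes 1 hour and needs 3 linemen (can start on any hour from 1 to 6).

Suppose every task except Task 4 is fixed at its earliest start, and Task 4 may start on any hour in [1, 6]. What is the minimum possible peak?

Task 4@1: h1:12  h2:7  h3:3  h4:3  h5:3  h6:0 → peak 12
Task 4@2: h1:9  h2:10  h3:3  h4:3  h5:3  h6:0 → peak 10
Task 4@3: h1:9  h2:7  h3:6  h4:3  h5:3  h6:0 → peak 9
Task 4@4: h1:9  h2:7  h3:3  h4:6  h5:3  h6:0 → peak 9
Task 4@5: h1:9  h2:7  h3:3  h4:3  h5:6  h6:0 → peak 9
Task 4@6: h1:9  h2:7  h3:3  h4:3  h5:3  h6:3 → peak 9
Best is Task 4@3, peak 9.

9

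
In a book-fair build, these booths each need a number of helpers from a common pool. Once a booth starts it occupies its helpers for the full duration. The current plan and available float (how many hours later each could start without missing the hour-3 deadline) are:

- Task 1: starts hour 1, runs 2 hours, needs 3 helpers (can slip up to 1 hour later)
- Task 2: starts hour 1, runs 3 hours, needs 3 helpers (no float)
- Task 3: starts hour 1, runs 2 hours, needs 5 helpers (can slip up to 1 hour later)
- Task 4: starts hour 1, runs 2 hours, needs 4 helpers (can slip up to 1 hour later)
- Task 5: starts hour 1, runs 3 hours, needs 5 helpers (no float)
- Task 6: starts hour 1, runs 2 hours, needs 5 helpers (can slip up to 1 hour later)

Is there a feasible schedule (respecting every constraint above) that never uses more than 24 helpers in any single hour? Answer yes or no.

no

The minimum achievable peak is 25; 24 < 25, so no feasible schedule stays within the cap.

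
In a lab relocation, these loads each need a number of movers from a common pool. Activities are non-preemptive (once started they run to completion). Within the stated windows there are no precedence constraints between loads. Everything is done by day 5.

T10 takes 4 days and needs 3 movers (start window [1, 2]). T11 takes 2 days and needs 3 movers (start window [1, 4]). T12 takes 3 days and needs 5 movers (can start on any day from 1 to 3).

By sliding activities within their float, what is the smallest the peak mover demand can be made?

8

Early-start (T10@1, T11@1, T12@1) gives peak 11: d1:11  d2:11  d3:8  d4:3  d5:0.
Shift T12→3.
Schedule T10@1, T11@1, T12@3: d1:6  d2:6  d3:8  d4:8  d5:5 — peak 8.
No arrangement of the 24 feasible schedules does better.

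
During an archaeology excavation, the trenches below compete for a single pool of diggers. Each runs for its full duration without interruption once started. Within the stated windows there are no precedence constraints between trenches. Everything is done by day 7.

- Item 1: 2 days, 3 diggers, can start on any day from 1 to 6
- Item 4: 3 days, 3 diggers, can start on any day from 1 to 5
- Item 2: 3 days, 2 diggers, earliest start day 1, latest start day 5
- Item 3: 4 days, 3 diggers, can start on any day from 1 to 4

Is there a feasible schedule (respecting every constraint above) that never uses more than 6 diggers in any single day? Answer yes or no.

Schedule Item 1@1, Item 4@1, Item 2@3, Item 3@4: d1:6  d2:6  d3:5  d4:5  d5:5  d6:3  d7:3 — peak 6 ≤ 6.

yes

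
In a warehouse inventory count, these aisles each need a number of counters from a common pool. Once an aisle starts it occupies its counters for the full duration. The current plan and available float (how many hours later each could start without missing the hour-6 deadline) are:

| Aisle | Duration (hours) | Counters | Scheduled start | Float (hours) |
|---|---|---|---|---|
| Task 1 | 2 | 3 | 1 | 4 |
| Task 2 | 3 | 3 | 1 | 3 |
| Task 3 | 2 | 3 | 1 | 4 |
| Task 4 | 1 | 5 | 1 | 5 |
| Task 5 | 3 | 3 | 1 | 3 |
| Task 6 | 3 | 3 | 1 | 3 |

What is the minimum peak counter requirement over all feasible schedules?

9

Early-start (Task 1@1, Task 2@1, Task 3@1, Task 4@1, Task 5@1, Task 6@1) gives peak 20: h1:20  h2:15  h3:9  h4:0  h5:0  h6:0.
Shift Task 4→3, Task 5→4, Task 6→4.
Schedule Task 1@1, Task 2@1, Task 3@1, Task 4@3, Task 5@4, Task 6@4: h1:9  h2:9  h3:8  h4:6  h5:6  h6:6 — peak 9.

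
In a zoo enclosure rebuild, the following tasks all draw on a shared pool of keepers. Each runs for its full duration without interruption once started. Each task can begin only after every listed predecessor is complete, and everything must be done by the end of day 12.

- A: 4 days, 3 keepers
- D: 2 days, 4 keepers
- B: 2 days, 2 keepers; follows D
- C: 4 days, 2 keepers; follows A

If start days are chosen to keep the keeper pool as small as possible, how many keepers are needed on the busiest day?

Early-start (A@1, D@1, B@3, C@5) gives peak 7: d1:7  d2:7  d3:5  d4:5  d5:2  d6:2  d7:2  d8:2  d9:0  d10:0  d11:0  d12:0.
Shift D→5, B→7, C→7.
Schedule A@1, D@5, B@7, C@7: d1:3  d2:3  d3:3  d4:3  d5:4  d6:4  d7:4  d8:4  d9:2  d10:2  d11:0  d12:0 — peak 4.

4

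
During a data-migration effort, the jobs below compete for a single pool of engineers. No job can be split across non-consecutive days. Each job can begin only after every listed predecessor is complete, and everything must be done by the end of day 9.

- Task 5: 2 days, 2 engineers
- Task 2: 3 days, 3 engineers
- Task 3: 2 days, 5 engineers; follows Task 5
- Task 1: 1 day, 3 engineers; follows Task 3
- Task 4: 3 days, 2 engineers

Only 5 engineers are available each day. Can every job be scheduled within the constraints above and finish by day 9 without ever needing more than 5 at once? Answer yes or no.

yes

Schedule Task 5@1, Task 2@1, Task 3@4, Task 1@6, Task 4@6: d1:5  d2:5  d3:3  d4:5  d5:5  d6:5  d7:2  d8:2  d9:0 — peak 5 ≤ 5.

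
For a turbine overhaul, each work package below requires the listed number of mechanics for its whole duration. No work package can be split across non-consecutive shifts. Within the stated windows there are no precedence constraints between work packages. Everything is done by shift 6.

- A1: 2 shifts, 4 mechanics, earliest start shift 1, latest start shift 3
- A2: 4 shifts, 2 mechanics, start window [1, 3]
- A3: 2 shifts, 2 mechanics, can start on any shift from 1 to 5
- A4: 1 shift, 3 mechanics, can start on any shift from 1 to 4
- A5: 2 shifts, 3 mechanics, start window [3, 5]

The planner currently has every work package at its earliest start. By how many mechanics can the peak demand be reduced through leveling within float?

5

Early-start peak: s1:11  s2:8  s3:5  s4:5  s5:0  s6:0 ⇒ 11.
Leveled (A1@1, A2@1, A3@4, A4@3, A5@5): s1:6  s2:6  s3:5  s4:4  s5:5  s6:3 ⇒ 6.
Reduction 11 − 6 = 5.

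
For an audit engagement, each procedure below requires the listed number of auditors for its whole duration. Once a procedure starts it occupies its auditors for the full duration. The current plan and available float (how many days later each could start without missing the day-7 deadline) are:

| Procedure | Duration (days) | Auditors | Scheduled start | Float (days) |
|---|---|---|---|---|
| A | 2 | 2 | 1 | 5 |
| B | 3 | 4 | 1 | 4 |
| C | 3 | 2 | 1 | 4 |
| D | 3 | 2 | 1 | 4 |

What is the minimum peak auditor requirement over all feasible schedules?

6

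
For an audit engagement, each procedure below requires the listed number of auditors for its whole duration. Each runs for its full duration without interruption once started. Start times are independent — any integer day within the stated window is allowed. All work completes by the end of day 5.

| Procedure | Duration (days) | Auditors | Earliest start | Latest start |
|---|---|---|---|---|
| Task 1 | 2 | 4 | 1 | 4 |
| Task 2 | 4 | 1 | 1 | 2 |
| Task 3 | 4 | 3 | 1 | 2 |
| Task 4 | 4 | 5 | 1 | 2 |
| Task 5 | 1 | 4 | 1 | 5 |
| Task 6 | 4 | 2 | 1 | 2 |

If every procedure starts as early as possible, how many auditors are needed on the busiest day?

19

Early-start schedule: Task 1@1, Task 2@1, Task 3@1, Task 4@1, Task 5@1, Task 6@1.
Load per day: day 1: 19, day 2: 15, day 3: 11, day 4: 11, day 5: 0.
Peak is 19.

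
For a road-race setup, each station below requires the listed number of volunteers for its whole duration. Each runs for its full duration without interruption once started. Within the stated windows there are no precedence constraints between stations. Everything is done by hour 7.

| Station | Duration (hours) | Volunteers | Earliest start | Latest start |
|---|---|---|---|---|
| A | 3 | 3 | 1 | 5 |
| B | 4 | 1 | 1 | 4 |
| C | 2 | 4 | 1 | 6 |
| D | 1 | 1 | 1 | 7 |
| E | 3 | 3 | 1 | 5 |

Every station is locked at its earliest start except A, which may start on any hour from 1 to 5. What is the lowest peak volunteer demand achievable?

9

A@1: h1:12  h2:11  h3:7  h4:1  h5:0  h6:0  h7:0 → peak 12
A@2: h1:9  h2:11  h3:7  h4:4  h5:0  h6:0  h7:0 → peak 11
A@3: h1:9  h2:8  h3:7  h4:4  h5:3  h6:0  h7:0 → peak 9
A@4: h1:9  h2:8  h3:4  h4:4  h5:3  h6:3  h7:0 → peak 9
A@5: h1:9  h2:8  h3:4  h4:1  h5:3  h6:3  h7:3 → peak 9
Best is A@3, peak 9.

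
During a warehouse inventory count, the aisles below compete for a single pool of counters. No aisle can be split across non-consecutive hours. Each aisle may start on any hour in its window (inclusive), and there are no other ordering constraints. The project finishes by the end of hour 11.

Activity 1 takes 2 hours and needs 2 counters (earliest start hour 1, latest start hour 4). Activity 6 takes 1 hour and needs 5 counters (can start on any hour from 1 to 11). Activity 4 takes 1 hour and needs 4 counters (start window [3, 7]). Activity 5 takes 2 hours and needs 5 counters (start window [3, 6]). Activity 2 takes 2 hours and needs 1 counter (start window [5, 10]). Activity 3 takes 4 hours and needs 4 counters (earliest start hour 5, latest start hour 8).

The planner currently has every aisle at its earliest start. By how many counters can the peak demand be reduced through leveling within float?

4

Early-start peak: h1:7  h2:2  h3:9  h4:5  h5:5  h6:5  h7:4  h8:4  h9:0  h10:0  h11:0 ⇒ 9.
Leveled (Activity 1@1, Activity 6@3, Activity 4@4, Activity 5@5, Activity 2@7, Activity 3@7): h1:2  h2:2  h3:5  h4:4  h5:5  h6:5  h7:5  h8:5  h9:4  h10:4  h11:0 ⇒ 5.
Reduction 9 − 5 = 4.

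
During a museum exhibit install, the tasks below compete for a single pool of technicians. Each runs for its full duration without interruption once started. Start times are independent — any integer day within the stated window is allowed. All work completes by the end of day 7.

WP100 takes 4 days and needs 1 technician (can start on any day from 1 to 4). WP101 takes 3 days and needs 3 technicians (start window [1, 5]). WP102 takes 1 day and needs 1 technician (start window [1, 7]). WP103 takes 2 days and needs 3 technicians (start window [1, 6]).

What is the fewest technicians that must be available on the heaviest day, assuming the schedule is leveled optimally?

Early-start (WP100@1, WP101@1, WP102@1, WP103@1) gives peak 8: d1:8  d2:7  d3:4  d4:1  d5:0  d6:0  d7:0.
Shift WP102→4, WP103→5.
Schedule WP100@1, WP101@1, WP102@4, WP103@5: d1:4  d2:4  d3:4  d4:2  d5:3  d6:3  d7:0 — peak 4.

4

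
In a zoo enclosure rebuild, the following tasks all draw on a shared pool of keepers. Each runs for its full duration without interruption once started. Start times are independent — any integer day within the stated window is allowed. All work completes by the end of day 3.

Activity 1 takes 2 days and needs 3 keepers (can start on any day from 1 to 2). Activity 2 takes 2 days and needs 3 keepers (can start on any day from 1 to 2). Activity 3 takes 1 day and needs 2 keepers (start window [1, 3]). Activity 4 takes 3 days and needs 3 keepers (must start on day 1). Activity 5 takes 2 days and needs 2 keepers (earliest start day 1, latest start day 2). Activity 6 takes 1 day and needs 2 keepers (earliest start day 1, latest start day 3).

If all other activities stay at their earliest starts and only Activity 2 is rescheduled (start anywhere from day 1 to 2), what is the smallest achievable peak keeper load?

Activity 2@1: d1:15  d2:11  d3:3 → peak 15
Activity 2@2: d1:12  d2:11  d3:6 → peak 12
Best is Activity 2@2, peak 12.

12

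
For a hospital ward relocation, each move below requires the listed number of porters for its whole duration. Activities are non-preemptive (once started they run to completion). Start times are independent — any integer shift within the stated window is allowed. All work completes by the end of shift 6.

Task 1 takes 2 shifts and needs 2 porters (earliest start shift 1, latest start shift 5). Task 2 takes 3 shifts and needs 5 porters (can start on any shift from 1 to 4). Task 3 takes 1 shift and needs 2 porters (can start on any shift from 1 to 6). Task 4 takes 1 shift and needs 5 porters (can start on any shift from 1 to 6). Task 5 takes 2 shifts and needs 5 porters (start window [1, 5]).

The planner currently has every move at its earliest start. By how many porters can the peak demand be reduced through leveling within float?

12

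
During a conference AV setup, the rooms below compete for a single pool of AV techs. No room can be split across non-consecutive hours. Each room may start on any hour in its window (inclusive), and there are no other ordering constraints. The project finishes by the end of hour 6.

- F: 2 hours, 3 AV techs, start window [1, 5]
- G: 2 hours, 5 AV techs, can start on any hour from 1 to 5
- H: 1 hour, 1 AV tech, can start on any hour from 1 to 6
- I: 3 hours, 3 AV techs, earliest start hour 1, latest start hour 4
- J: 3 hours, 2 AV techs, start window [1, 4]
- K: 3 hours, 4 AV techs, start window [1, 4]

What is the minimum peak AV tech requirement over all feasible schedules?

Early-start (F@1, G@1, H@1, I@1, J@1, K@1) gives peak 18: h1:18  h2:17  h3:9  h4:0  h5:0  h6:0.
Shift I→3, J→3, K→3.
Schedule F@1, G@1, H@1, I@3, J@3, K@3: h1:9  h2:8  h3:9  h4:9  h5:9  h6:0 — peak 9.

9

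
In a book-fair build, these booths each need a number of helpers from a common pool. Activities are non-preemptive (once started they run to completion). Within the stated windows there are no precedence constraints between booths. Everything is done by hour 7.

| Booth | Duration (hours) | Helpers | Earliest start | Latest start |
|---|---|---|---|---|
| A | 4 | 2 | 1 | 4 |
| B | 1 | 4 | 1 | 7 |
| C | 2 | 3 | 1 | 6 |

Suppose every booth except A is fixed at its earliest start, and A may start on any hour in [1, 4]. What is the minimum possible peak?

7

A@1: h1:9  h2:5  h3:2  h4:2  h5:0  h6:0  h7:0 → peak 9
A@2: h1:7  h2:5  h3:2  h4:2  h5:2  h6:0  h7:0 → peak 7
A@3: h1:7  h2:3  h3:2  h4:2  h5:2  h6:2  h7:0 → peak 7
A@4: h1:7  h2:3  h3:0  h4:2  h5:2  h6:2  h7:2 → peak 7
Best is A@2, peak 7.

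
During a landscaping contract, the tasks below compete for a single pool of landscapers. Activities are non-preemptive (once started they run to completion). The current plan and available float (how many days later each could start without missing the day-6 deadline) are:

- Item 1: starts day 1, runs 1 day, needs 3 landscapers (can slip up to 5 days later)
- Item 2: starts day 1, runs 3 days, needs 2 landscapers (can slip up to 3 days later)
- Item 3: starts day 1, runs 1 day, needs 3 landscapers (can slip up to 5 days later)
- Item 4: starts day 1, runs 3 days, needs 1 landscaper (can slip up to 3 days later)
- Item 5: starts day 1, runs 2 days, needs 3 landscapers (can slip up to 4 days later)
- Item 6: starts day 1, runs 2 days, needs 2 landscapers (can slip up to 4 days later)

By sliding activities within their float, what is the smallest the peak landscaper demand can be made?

5

Early-start (Item 1@1, Item 2@1, Item 3@1, Item 4@1, Item 5@1, Item 6@1) gives peak 14: d1:14  d2:8  d3:3  d4:0  d5:0  d6:0.
Shift Item 3→2, Item 4→3, Item 5→5, Item 6→3.
Schedule Item 1@1, Item 2@1, Item 3@2, Item 4@3, Item 5@5, Item 6@3: d1:5  d2:5  d3:5  d4:3  d5:4  d6:3 — peak 5.
Total landscaper-days = 25 over 6 days ⇒ peak ≥ ⌈25/6⌉ = 5, so 5 is optimal.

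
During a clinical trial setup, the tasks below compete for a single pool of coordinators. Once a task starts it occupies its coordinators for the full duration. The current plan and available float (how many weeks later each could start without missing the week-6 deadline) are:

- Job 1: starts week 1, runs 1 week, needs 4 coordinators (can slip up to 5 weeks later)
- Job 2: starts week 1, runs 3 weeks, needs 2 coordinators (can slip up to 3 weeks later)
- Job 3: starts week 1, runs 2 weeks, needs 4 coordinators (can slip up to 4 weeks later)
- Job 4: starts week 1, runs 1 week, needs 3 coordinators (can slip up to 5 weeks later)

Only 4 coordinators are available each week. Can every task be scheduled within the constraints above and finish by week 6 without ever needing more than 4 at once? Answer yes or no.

no

The minimum achievable peak is 5; 4 < 5, so no feasible schedule stays within the cap.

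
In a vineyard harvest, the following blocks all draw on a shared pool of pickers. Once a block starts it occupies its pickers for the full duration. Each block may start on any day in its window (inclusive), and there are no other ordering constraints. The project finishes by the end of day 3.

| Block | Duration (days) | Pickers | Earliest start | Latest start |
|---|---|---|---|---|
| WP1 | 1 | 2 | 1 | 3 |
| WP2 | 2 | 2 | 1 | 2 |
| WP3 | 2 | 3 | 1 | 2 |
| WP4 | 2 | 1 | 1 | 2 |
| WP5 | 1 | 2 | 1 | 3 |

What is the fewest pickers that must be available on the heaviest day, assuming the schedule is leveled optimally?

6

Early-start (WP1@1, WP2@1, WP3@1, WP4@1, WP5@1) gives peak 10: d1:10  d2:6  d3:0.
Shift WP3→2, WP5→3.
Schedule WP1@1, WP2@1, WP3@2, WP4@1, WP5@3: d1:5  d2:6  d3:5 — peak 6.
Total picker-days = 16 over 3 days ⇒ peak ≥ ⌈16/3⌉ = 6, so 6 is optimal.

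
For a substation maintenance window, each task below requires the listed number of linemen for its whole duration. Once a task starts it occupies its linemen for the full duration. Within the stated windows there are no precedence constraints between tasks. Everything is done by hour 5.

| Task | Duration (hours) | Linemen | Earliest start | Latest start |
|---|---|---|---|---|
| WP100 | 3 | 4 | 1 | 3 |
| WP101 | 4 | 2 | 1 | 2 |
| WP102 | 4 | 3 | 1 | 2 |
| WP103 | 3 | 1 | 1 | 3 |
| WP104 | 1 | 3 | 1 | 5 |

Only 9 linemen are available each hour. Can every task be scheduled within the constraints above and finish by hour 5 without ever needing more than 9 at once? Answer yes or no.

The minimum achievable peak is 10; 9 < 10, so no feasible schedule stays within the cap.

no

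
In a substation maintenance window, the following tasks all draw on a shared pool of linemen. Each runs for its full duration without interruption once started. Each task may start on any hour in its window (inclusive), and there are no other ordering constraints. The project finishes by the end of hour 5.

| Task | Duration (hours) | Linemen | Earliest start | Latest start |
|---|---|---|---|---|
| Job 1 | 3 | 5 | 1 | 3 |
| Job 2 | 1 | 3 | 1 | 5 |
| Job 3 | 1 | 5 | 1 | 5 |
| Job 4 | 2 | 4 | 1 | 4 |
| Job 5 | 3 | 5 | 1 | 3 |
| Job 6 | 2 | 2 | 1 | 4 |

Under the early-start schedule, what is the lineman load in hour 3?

10

At early start, hour 3 has: Job 1, Job 5.
Demand: 5 + 5 = 10.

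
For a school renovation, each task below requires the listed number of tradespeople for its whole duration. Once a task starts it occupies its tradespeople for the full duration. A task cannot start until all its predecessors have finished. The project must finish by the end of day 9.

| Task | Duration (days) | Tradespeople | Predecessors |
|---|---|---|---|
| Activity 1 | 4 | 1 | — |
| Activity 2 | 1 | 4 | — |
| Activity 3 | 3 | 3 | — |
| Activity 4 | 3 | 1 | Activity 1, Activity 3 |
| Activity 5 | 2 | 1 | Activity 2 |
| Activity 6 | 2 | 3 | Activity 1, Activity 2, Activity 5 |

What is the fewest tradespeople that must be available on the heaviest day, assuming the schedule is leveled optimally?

4

Early-start (Activity 1@1, Activity 2@1, Activity 3@1, Activity 4@5, Activity 5@2, Activity 6@5) gives peak 8: d1:8  d2:5  d3:5  d4:1  d5:4  d6:4  d7:1  d8:0  d9:0.
Shift Activity 2→5, Activity 4→6, Activity 5→6, Activity 6→8.
Schedule Activity 1@1, Activity 2@5, Activity 3@1, Activity 4@6, Activity 5@6, Activity 6@8: d1:4  d2:4  d3:4  d4:1  d5:4  d6:2  d7:2  d8:4  d9:3 — peak 4.
Total tradesperson-days = 28 over 9 days ⇒ peak ≥ ⌈28/9⌉ = 4, so 4 is optimal.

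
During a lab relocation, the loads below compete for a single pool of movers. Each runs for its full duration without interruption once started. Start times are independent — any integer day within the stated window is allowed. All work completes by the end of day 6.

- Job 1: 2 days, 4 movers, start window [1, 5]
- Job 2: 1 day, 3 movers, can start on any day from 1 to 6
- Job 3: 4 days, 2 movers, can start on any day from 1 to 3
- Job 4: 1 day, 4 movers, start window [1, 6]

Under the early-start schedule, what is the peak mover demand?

Early-start schedule: Job 1@1, Job 2@1, Job 3@1, Job 4@1.
Load per day: day 1: 13, day 2: 6, day 3: 2, day 4: 2, day 5: 0, day 6: 0.
Peak is 13.

13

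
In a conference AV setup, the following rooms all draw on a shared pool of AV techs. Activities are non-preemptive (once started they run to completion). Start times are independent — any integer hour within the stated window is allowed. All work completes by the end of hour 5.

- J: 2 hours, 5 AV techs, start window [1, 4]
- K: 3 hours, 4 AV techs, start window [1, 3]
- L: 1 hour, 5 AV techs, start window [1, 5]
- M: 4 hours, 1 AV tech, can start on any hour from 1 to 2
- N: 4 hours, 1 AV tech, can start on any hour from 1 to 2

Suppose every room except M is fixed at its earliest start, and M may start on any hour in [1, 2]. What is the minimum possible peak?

15

M@1: h1:16  h2:11  h3:6  h4:2  h5:0 → peak 16
M@2: h1:15  h2:11  h3:6  h4:2  h5:1 → peak 15
Best is M@2, peak 15.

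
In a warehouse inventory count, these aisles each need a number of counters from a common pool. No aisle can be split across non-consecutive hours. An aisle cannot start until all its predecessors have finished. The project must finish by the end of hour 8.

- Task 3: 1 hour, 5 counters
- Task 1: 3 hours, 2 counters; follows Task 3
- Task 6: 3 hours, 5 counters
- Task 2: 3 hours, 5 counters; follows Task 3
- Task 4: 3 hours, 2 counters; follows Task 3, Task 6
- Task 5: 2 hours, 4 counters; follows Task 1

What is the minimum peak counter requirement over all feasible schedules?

10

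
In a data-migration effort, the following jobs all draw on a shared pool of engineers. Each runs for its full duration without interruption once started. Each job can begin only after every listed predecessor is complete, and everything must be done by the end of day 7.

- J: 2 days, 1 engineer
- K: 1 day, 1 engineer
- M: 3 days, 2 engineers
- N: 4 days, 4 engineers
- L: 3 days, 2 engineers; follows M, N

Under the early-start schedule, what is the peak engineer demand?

8

Early-start schedule: J@1, K@1, M@1, N@1, L@5.
Load per day: day 1: 8, day 2: 7, day 3: 6, day 4: 4, day 5: 2, day 6: 2, day 7: 2.
Peak is 8.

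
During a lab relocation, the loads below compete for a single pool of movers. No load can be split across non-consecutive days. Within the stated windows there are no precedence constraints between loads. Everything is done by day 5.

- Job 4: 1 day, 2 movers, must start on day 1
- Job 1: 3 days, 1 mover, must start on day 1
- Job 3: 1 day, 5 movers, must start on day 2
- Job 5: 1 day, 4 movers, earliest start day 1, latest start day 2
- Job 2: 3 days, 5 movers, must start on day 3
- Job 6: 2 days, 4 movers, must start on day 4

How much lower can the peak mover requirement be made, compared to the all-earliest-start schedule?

Early-start peak: d1:7  d2:6  d3:6  d4:9  d5:9 ⇒ 9.
Leveled (Job 4@1, Job 1@1, Job 3@2, Job 5@1, Job 2@3, Job 6@4): d1:7  d2:6  d3:6  d4:9  d5:9 ⇒ 9.
Reduction 9 − 9 = 0.

0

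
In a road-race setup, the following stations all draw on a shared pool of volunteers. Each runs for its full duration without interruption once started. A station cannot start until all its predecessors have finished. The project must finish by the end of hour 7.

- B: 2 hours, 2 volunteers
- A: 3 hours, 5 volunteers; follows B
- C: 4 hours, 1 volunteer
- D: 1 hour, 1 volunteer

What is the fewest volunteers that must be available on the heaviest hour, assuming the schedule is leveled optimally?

5

Early-start (B@1, A@3, C@1, D@1) gives peak 6: h1:4  h2:3  h3:6  h4:6  h5:5  h6:0  h7:0.
Shift A→5.
Schedule B@1, A@5, C@1, D@1: h1:4  h2:3  h3:1  h4:1  h5:5  h6:5  h7:5 — peak 5.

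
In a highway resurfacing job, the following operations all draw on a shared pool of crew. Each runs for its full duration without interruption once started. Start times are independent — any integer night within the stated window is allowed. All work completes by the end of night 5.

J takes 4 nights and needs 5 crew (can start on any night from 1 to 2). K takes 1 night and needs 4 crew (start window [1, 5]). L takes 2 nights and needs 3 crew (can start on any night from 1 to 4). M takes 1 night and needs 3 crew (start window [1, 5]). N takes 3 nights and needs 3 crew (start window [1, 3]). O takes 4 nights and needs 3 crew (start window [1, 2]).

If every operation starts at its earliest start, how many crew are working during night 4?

8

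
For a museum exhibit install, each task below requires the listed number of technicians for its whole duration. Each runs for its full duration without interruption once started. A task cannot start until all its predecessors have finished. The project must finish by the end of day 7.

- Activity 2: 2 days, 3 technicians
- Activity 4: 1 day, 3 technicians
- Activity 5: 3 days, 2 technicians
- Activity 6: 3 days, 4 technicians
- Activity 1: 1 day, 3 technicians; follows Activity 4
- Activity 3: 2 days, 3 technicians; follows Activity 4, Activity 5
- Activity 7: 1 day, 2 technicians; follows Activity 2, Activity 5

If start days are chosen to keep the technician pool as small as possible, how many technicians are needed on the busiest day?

6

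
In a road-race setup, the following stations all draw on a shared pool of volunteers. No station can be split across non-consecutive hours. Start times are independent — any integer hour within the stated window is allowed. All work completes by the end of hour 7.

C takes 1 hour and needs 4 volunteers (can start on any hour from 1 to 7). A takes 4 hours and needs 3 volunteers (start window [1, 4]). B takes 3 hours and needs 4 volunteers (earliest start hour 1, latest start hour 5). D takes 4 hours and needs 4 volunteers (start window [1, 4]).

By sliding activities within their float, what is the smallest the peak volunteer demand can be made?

8

Early-start (C@1, A@1, B@1, D@1) gives peak 15: h1:15  h2:11  h3:11  h4:7  h5:0  h6:0  h7:0.
Shift B→5, D→2.
Schedule C@1, A@1, B@5, D@2: h1:7  h2:7  h3:7  h4:7  h5:8  h6:4  h7:4 — peak 8.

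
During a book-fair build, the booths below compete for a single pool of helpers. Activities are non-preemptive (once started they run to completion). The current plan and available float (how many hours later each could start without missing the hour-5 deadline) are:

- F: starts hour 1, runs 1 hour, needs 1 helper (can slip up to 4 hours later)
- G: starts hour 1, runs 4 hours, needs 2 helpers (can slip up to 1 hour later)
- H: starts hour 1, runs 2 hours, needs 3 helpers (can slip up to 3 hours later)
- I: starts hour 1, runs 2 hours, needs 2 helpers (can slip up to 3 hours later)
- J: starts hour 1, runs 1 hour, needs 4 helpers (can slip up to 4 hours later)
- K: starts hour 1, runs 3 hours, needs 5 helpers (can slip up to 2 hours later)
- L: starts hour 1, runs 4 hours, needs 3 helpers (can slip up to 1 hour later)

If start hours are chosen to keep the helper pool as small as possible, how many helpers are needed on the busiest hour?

Early-start (F@1, G@1, H@1, I@1, J@1, K@1, L@1) gives peak 20: h1:20  h2:15  h3:10  h4:5  h5:0.
Shift G→2, K→3, L→2.
Schedule F@1, G@2, H@1, I@1, J@1, K@3, L@2: h1:10  h2:10  h3:10  h4:10  h5:10 — peak 10.
Total helper-hours = 50 over 5 hours ⇒ peak ≥ ⌈50/5⌉ = 10, so 10 is optimal.

10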